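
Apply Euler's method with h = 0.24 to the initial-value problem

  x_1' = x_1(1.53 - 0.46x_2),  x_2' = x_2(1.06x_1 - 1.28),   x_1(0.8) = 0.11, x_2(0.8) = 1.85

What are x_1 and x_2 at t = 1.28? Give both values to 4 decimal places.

0.1561, 0.9672

Euler on (x_1,x_2): x_1_{n+1} = x_1_n + h·x_1', x_2_{n+1} = x_2_n + h·x_2'.
0.800000: (0.110000, 1.850000); f=(0.074690, -2.152290) → (0.127926, 1.333450)
1.040000: (0.127926, 1.333450); f=(0.117258, -1.525999) → (0.156068, 0.967211)
(x_1(1.28), x_2(1.28)) ≈ (0.1561, 0.9672)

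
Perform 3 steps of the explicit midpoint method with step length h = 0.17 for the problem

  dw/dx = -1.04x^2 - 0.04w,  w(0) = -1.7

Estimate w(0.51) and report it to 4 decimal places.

-1.7102

Midpoint: k1 = f(x_n, w_n); k2 = f(x_n + h/2, w_n + (h/2)·k1); w_{n+1} = w_n + h·k2.
x=0.000000, w=-1.700000:
  k1 = f(0.000000, -1.700000) = 0.068000
  k2 = f(0.085000, -1.694220) = 0.060255
  w ← -1.700000 + 0.17·0.060255 = -1.689757
x=0.170000, w=-1.689757:
  k1 = f(0.170000, -1.689757) = 0.037534
  k2 = f(0.255000, -1.686566) = -0.000163
  w ← -1.689757 + 0.17·(-0.000163) = -1.689784
x=0.340000, w=-1.689784:
  k1 = f(0.340000, -1.689784) = -0.052633
  k2 = f(0.425000, -1.694258) = -0.120080
  w ← -1.689784 + 0.17·(-0.120080) = -1.710198
w(0.51) ≈ -1.7102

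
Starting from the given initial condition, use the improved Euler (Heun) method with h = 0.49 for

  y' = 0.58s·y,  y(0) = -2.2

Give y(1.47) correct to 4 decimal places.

-4.0648

Heun: k1 = f(s_n, y_n); k2 = f(s_n + h, y_n + h·k1); y_{n+1} = y_n + (h/2)·(k1 + k2).
s=0.000000, y=-2.200000:
  k1 = f(0.000000, -2.200000) = 0.000000
  k2 = f(0.490000, -2.200000) = -0.625240
  y ← -2.200000 + (0.49/2)·(0.000000 + (-0.625240)) = -2.353184
s=0.490000, y=-2.353184:
  k1 = f(0.490000, -2.353184) = -0.668775
  k2 = f(0.980000, -2.680883) = -1.523814
  y ← -2.353184 + (0.49/2)·(-0.668775 + (-1.523814)) = -2.890368
s=0.980000, y=-2.890368:
  k1 = f(0.980000, -2.890368) = -1.642885
  k2 = f(1.470000, -3.695382) = -3.150683
  y ← -2.890368 + (0.49/2)·(-1.642885 + (-3.150683)) = -4.064792
y(1.47) ≈ -4.0648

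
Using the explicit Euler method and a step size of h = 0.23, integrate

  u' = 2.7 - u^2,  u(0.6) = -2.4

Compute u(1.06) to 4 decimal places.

-4.6985

Euler: u_{n+1} = u_n + h·f(t_n, u_n).
t=0.600000, u=-2.400000: f=-3.060000 → u ← -2.400000 + 0.23·(-3.060000) = -3.103800
t=0.830000, u=-3.103800: f=-6.933574 → u ← -3.103800 + 0.23·(-6.933574) = -4.698522
u(1.06) ≈ -4.6985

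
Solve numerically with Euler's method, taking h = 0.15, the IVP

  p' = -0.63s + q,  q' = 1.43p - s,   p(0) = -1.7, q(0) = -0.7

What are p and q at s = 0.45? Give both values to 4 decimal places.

-2.2284, -1.9438

Euler on (p,q): p_{n+1} = p_n + h·p', q_{n+1} = q_n + h·q'.
0.000000: (-1.700000, -0.700000); f=(-0.700000, -2.431000) → (-1.805000, -1.064650)
0.150000: (-1.805000, -1.064650); f=(-1.159150, -2.731150) → (-1.978873, -1.474322)
0.300000: (-1.978873, -1.474322); f=(-1.663322, -3.129788) → (-2.228371, -1.943791)
(p(0.45), q(0.45)) ≈ (-2.2284, -1.9438)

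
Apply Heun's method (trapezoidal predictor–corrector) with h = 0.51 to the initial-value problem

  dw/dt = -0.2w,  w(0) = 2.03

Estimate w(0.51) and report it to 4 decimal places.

Heun: k1 = f(t_n, w_n); k2 = f(t_n + h, w_n + h·k1); w_{n+1} = w_n + (h/2)·(k1 + k2).
t=0.000000, w=2.030000:
  k1 = f(0.000000, 2.030000) = -0.406000
  k2 = f(0.510000, 1.822940) = -0.364588
  w ← 2.030000 + (0.51/2)·(-0.406000 + (-0.364588)) = 1.833500
w(0.51) ≈ 1.8335

1.8335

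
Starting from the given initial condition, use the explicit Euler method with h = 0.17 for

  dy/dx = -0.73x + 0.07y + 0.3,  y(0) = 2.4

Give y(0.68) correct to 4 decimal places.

2.5964

Euler: y_{n+1} = y_n + h·f(x_n, y_n).
x=0.000000, y=2.400000: f=0.468000 → y ← 2.400000 + 0.17·0.468000 = 2.479560
x=0.170000, y=2.479560: f=0.349469 → y ← 2.479560 + 0.17·0.349469 = 2.538970
x=0.340000, y=2.538970: f=0.229528 → y ← 2.538970 + 0.17·0.229528 = 2.577990
x=0.510000, y=2.577990: f=0.108159 → y ← 2.577990 + 0.17·0.108159 = 2.596377
y(0.68) ≈ 2.5964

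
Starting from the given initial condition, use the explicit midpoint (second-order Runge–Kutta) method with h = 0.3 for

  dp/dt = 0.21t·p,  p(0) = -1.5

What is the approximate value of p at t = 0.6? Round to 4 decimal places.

Midpoint: k1 = f(t_n, p_n); k2 = f(t_n + h/2, p_n + (h/2)·k1); p_{n+1} = p_n + h·k2.
t=0.000000, p=-1.500000:
  k1 = f(0.000000, -1.500000) = 0.000000
  k2 = f(0.150000, -1.500000) = -0.047250
  p ← -1.500000 + 0.3·(-0.047250) = -1.514175
t=0.300000, p=-1.514175:
  k1 = f(0.300000, -1.514175) = -0.095393
  k2 = f(0.450000, -1.528484) = -0.144442
  p ← -1.514175 + 0.3·(-0.144442) = -1.557508
p(0.6) ≈ -1.5575

-1.5575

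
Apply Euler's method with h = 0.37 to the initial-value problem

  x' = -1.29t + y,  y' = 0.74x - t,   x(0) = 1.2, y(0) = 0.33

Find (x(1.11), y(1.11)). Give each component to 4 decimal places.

Euler on (x,y): x_{n+1} = x_n + h·x', y_{n+1} = y_n + h·y'.
0.000000: (1.200000, 0.330000); f=(0.330000, 0.888000) → (1.322100, 0.658560)
0.370000: (1.322100, 0.658560); f=(0.181260, 0.608354) → (1.389166, 0.883651)
0.740000: (1.389166, 0.883651); f=(-0.070949, 0.287983) → (1.362915, 0.990205)
(x(1.11), y(1.11)) ≈ (1.3629, 0.9902)

1.3629, 0.9902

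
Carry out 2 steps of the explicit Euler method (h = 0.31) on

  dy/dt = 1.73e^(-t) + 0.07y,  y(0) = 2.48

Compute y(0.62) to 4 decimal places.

Euler: y_{n+1} = y_n + h·f(t_n, y_n).
t=0.000000, y=2.480000: f=1.903600 → y ← 2.480000 + 0.31·1.903600 = 3.070116
t=0.310000, y=3.070116: f=1.483771 → y ← 3.070116 + 0.31·1.483771 = 3.530085
y(0.62) ≈ 3.5301

3.5301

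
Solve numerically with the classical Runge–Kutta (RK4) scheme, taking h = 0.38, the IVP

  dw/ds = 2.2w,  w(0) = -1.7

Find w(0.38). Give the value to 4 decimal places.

RK4: k1 = f(s_n, w_n); k2 = f(s_n + h/2, w_n + (h/2)·k1); k3 = f(s_n + h/2, w_n + (h/2)·k2); k4 = f(s_n + h, w_n + h·k3); w_{n+1} = w_n + (h/6)·(k1 + 2k2 + 2k3 + k4).
s=0.000000, w=-1.700000:
  k1 = f(0.000000, -1.700000) = -3.740000
  k2 = f(0.190000, -2.410600) = -5.303320
  k3 = f(0.190000, -2.707631) = -5.956788
  k4 = f(0.380000, -3.963579) = -8.719875
  w ← -1.700000 + (0.38/6)·(k1 + 2k2 + 2k3 + k4) = -3.915406
w(0.38) ≈ -3.9154

-3.9154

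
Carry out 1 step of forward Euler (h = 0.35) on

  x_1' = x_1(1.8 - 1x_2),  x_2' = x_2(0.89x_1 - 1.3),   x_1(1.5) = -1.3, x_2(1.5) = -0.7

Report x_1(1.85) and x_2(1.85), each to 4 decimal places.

Euler on (x_1,x_2): x_1_{n+1} = x_1_n + h·x_1', x_2_{n+1} = x_2_n + h·x_2'.
1.500000: (-1.300000, -0.700000); f=(-3.250000, 1.719900) → (-2.437500, -0.098035)
(x_1(1.85), x_2(1.85)) ≈ (-2.4375, -0.0980)

-2.4375, -0.0980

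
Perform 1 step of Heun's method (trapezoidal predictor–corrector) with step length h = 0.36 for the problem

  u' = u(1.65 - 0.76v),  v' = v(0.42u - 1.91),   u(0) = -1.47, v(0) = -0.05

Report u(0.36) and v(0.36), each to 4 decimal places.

Heun on (u,v): k1 = f(x_n, state_n); k2 = f(x_n + h, state_n + h·k1); state_{n+1} = state_n + (h/2)·(k1 + k2).
0.000000: (-1.470000, -0.050000)
  k1 = (-2.481360, 0.126370)
  predictor → (-2.363290, -0.004507)
  k2 = (-3.907523, 0.013081)
  → (-2.619999, -0.024899)
(u(0.36), v(0.36)) ≈ (-2.6200, -0.0249)

-2.6200, -0.0249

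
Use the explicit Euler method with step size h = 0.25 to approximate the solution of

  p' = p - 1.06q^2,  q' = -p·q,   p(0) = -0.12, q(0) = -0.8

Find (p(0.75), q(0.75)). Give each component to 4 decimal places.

Euler on (p,q): p_{n+1} = p_n + h·p', q_{n+1} = q_n + h·q'.
0.000000: (-0.120000, -0.800000); f=(-0.798400, -0.096000) → (-0.319600, -0.824000)
0.250000: (-0.319600, -0.824000); f=(-1.039315, -0.263350) → (-0.579429, -0.889838)
0.500000: (-0.579429, -0.889838); f=(-1.418748, -0.515597) → (-0.934116, -1.018737)
(p(0.75), q(0.75)) ≈ (-0.9341, -1.0187)

-0.9341, -1.0187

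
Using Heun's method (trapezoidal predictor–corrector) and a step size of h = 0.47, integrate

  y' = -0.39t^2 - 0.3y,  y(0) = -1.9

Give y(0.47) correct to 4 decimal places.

-1.6712

Heun: k1 = f(t_n, y_n); k2 = f(t_n + h, y_n + h·k1); y_{n+1} = y_n + (h/2)·(k1 + k2).
t=0.000000, y=-1.900000:
  k1 = f(0.000000, -1.900000) = 0.570000
  k2 = f(0.470000, -1.632100) = 0.403479
  y ← -1.900000 + (0.47/2)·(0.570000 + 0.403479) = -1.671232
y(0.47) ≈ -1.6712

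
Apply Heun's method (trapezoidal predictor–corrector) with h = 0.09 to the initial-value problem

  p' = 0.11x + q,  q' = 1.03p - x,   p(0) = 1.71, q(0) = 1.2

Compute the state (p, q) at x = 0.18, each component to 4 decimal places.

Heun on (p,q): k1 = f(x_n, state_n); k2 = f(x_n + h, state_n + h·k1); state_{n+1} = state_n + (h/2)·(k1 + k2).
0.000000: (1.710000, 1.200000)
  k1 = (1.200000, 1.761300)
  predictor → (1.818000, 1.358517)
  k2 = (1.368417, 1.782540)
  → (1.825579, 1.359473)
0.090000: (1.825579, 1.359473)
  k1 = (1.369373, 1.790346)
  predictor → (1.948822, 1.520604)
  k2 = (1.540404, 1.827287)
  → (1.956519, 1.522266)
(p(0.18), q(0.18)) ≈ (1.9565, 1.5223)

1.9565, 1.5223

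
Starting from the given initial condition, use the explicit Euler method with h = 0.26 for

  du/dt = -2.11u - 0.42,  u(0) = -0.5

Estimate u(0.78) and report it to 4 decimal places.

Euler: u_{n+1} = u_n + h·f(t_n, u_n).
t=0.000000, u=-0.500000: f=0.635000 → u ← -0.500000 + 0.26·0.635000 = -0.334900
t=0.260000, u=-0.334900: f=0.286639 → u ← -0.334900 + 0.26·0.286639 = -0.260374
t=0.520000, u=-0.260374: f=0.129389 → u ← -0.260374 + 0.26·0.129389 = -0.226733
u(0.78) ≈ -0.2267

-0.2267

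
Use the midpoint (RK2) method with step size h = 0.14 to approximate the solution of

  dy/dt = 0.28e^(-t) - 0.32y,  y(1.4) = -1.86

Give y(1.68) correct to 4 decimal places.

-1.6846

Midpoint: k1 = f(t_n, y_n); k2 = f(t_n + h/2, y_n + (h/2)·k1); y_{n+1} = y_n + h·k2.
t=1.400000, y=-1.860000:
  k1 = f(1.400000, -1.860000) = 0.664247
  k2 = f(1.470000, -1.813503) = 0.644700
  y ← -1.860000 + 0.14·0.644700 = -1.769742
t=1.540000, y=-1.769742:
  k1 = f(1.540000, -1.769742) = 0.626344
  k2 = f(1.610000, -1.725898) = 0.608256
  y ← -1.769742 + 0.14·0.608256 = -1.684586
y(1.68) ≈ -1.6846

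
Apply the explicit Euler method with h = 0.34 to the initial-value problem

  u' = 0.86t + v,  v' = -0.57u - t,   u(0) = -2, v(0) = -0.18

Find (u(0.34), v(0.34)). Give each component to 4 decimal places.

-2.0612, 0.2076

Euler on (u,v): u_{n+1} = u_n + h·u', v_{n+1} = v_n + h·v'.
0.000000: (-2.000000, -0.180000); f=(-0.180000, 1.140000) → (-2.061200, 0.207600)
(u(0.34), v(0.34)) ≈ (-2.0612, 0.2076)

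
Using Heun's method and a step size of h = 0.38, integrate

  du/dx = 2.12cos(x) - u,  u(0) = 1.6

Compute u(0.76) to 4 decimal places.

Heun: k1 = f(x_n, u_n); k2 = f(x_n + h, u_n + h·k1); u_{n+1} = u_n + (h/2)·(k1 + k2).
x=0.000000, u=1.600000:
  k1 = f(0.000000, 1.600000) = 0.520000
  k2 = f(0.380000, 1.797600) = 0.171169
  u ← 1.600000 + (0.38/2)·(0.520000 + 0.171169) = 1.731322
x=0.380000, u=1.731322:
  k1 = f(0.380000, 1.731322) = 0.237447
  k2 = f(0.760000, 1.821552) = -0.284900
  u ← 1.731322 + (0.38/2)·(0.237447 + (-0.284900)) = 1.722306
u(0.76) ≈ 1.7223

1.7223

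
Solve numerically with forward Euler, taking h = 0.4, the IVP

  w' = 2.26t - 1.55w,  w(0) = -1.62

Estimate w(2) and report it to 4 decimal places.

1.9701

Euler: w_{n+1} = w_n + h·f(t_n, w_n).
t=0.000000, w=-1.620000: f=2.511000 → w ← -1.620000 + 0.4·2.511000 = -0.615600
t=0.400000, w=-0.615600: f=1.858180 → w ← -0.615600 + 0.4·1.858180 = 0.127672
t=0.800000, w=0.127672: f=1.610108 → w ← 0.127672 + 0.4·1.610108 = 0.771715
t=1.200000, w=0.771715: f=1.515841 → w ← 0.771715 + 0.4·1.515841 = 1.378052
t=1.600000, w=1.378052: f=1.480020 → w ← 1.378052 + 0.4·1.480020 = 1.970060
w(2) ≈ 1.9701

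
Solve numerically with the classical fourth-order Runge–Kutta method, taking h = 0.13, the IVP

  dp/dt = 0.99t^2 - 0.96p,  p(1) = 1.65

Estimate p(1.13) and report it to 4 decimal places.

RK4: k1 = f(t_n, p_n); k2 = f(t_n + h/2, p_n + (h/2)·k1); k3 = f(t_n + h/2, p_n + (h/2)·k2); k4 = f(t_n + h, p_n + h·k3); p_{n+1} = p_n + (h/6)·(k1 + 2k2 + 2k3 + k4).
t=1.000000, p=1.650000:
  k1 = f(1.000000, 1.650000) = -0.594000
  k2 = f(1.065000, 1.611390) = -0.424052
  k3 = f(1.065000, 1.622437) = -0.434656
  k4 = f(1.130000, 1.593495) = -0.265624
  p ← 1.650000 + (0.13/6)·(k1 + 2k2 + 2k3 + k4) = 1.594164
p(1.13) ≈ 1.5942

1.5942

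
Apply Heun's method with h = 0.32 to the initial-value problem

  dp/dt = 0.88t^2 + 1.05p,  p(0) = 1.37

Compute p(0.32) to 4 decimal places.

1.9221

Heun: k1 = f(t_n, p_n); k2 = f(t_n + h, p_n + h·k1); p_{n+1} = p_n + (h/2)·(k1 + k2).
t=0.000000, p=1.370000:
  k1 = f(0.000000, 1.370000) = 1.438500
  k2 = f(0.320000, 1.830320) = 2.011948
  p ← 1.370000 + (0.32/2)·(1.438500 + 2.011948) = 1.922072
p(0.32) ≈ 1.9221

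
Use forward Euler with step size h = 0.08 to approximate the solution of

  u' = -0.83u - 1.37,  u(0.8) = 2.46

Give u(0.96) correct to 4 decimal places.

Euler: u_{n+1} = u_n + h·f(t_n, u_n).
t=0.800000, u=2.460000: f=-3.411800 → u ← 2.460000 + 0.08·(-3.411800) = 2.187056
t=0.880000, u=2.187056: f=-3.185256 → u ← 2.187056 + 0.08·(-3.185256) = 1.932235
u(0.96) ≈ 1.9322

1.9322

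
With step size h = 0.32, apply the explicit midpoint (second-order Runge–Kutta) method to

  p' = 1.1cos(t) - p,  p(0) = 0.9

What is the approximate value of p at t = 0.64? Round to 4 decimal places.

0.9529

Midpoint: k1 = f(t_n, p_n); k2 = f(t_n + h/2, p_n + (h/2)·k1); p_{n+1} = p_n + h·k2.
t=0.000000, p=0.900000:
  k1 = f(0.000000, 0.900000) = 0.200000
  k2 = f(0.160000, 0.932000) = 0.153950
  p ← 0.900000 + 0.32·0.153950 = 0.949264
t=0.320000, p=0.949264:
  k1 = f(0.320000, 0.949264) = 0.094895
  k2 = f(0.480000, 0.964447) = 0.011247
  p ← 0.949264 + 0.32·0.011247 = 0.952863
p(0.64) ≈ 0.9529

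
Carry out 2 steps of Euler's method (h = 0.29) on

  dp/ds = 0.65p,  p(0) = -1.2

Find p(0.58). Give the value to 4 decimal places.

-1.6950

Euler: p_{n+1} = p_n + h·f(s_n, p_n).
s=0.000000, p=-1.200000: f=-0.780000 → p ← -1.200000 + 0.29·(-0.780000) = -1.426200
s=0.290000, p=-1.426200: f=-0.927030 → p ← -1.426200 + 0.29·(-0.927030) = -1.695039
p(0.58) ≈ -1.6950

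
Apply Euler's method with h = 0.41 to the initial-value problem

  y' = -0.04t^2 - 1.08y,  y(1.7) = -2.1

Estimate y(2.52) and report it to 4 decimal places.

-0.7514

Euler: y_{n+1} = y_n + h·f(t_n, y_n).
t=1.700000, y=-2.100000: f=2.152400 → y ← -2.100000 + 0.41·2.152400 = -1.217516
t=2.110000, y=-1.217516: f=1.136833 → y ← -1.217516 + 0.41·1.136833 = -0.751414
y(2.52) ≈ -0.7514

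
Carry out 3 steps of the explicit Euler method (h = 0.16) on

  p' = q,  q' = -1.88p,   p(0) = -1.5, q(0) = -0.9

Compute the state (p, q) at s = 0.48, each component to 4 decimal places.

Euler on (p,q): p_{n+1} = p_n + h·p', q_{n+1} = q_n + h·q'.
0.000000: (-1.500000, -0.900000); f=(-0.900000, 2.820000) → (-1.644000, -0.448800)
0.160000: (-1.644000, -0.448800); f=(-0.448800, 3.090720) → (-1.715808, 0.045715)
0.320000: (-1.715808, 0.045715); f=(0.045715, 3.225719) → (-1.708494, 0.561830)
(p(0.48), q(0.48)) ≈ (-1.7085, 0.5618)

-1.7085, 0.5618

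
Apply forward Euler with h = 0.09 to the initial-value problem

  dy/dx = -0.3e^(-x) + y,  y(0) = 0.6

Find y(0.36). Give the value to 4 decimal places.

Euler: y_{n+1} = y_n + h·f(x_n, y_n).
x=0.000000, y=0.600000: f=0.300000 → y ← 0.600000 + 0.09·0.300000 = 0.627000
x=0.090000, y=0.627000: f=0.352821 → y ← 0.627000 + 0.09·0.352821 = 0.658754
x=0.180000, y=0.658754: f=0.408173 → y ← 0.658754 + 0.09·0.408173 = 0.695489
x=0.270000, y=0.695489: f=0.466476 → y ← 0.695489 + 0.09·0.466476 = 0.737472
y(0.36) ≈ 0.7375

0.7375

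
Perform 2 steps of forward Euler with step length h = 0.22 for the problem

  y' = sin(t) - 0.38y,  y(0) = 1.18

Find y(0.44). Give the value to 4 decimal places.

1.0390

Euler: y_{n+1} = y_n + h·f(t_n, y_n).
t=0.000000, y=1.180000: f=-0.448400 → y ← 1.180000 + 0.22·(-0.448400) = 1.081352
t=0.220000, y=1.081352: f=-0.192684 → y ← 1.081352 + 0.22·(-0.192684) = 1.038961
y(0.44) ≈ 1.0390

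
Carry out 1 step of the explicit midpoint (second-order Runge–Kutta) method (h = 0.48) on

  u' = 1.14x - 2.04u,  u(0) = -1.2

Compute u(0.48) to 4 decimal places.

Midpoint: k1 = f(x_n, u_n); k2 = f(x_n + h/2, u_n + (h/2)·k1); u_{n+1} = u_n + h·k2.
x=0.000000, u=-1.200000:
  k1 = f(0.000000, -1.200000) = 2.448000
  k2 = f(0.240000, -0.612480) = 1.523059
  u ← -1.200000 + 0.48·1.523059 = -0.468932
u(0.48) ≈ -0.4689

-0.4689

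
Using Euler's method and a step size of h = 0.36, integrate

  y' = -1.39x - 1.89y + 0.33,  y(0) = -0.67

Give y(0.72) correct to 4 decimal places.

-0.0918

Euler: y_{n+1} = y_n + h·f(x_n, y_n).
x=0.000000, y=-0.670000: f=1.596300 → y ← -0.670000 + 0.36·1.596300 = -0.095332
x=0.360000, y=-0.095332: f=0.009777 → y ← -0.095332 + 0.36·0.009777 = -0.091812
y(0.72) ≈ -0.0918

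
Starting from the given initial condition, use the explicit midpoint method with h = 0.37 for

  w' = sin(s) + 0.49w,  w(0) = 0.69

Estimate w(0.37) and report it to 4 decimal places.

0.8945

Midpoint: k1 = f(s_n, w_n); k2 = f(s_n + h/2, w_n + (h/2)·k1); w_{n+1} = w_n + h·k2.
s=0.000000, w=0.690000:
  k1 = f(0.000000, 0.690000) = 0.338100
  k2 = f(0.185000, 0.752548) = 0.552695
  w ← 0.690000 + 0.37·0.552695 = 0.894497
w(0.37) ≈ 0.8945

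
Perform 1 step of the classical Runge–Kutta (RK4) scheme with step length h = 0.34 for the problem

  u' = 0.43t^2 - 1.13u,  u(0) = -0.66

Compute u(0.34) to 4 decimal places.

RK4: k1 = f(t_n, u_n); k2 = f(t_n + h/2, u_n + (h/2)·k1); k3 = f(t_n + h/2, u_n + (h/2)·k2); k4 = f(t_n + h, u_n + h·k3); u_{n+1} = u_n + (h/6)·(k1 + 2k2 + 2k3 + k4).
t=0.000000, u=-0.660000:
  k1 = f(0.000000, -0.660000) = 0.745800
  k2 = f(0.170000, -0.533214) = 0.614959
  k3 = f(0.170000, -0.555457) = 0.640093
  k4 = f(0.340000, -0.442368) = 0.549584
  u ← -0.660000 + (0.34/6)·(k1 + 2k2 + 2k3 + k4) = -0.444356
u(0.34) ≈ -0.4444

-0.4444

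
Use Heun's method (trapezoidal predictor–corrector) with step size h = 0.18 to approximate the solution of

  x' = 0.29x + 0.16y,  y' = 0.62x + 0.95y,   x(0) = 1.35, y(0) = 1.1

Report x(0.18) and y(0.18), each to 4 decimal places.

Heun on (x,y): k1 = f(t_n, state_n); k2 = f(t_n + h, state_n + h·k1); state_{n+1} = state_n + (h/2)·(k1 + k2).
0.000000: (1.350000, 1.100000)
  k1 = (0.567500, 1.882000)
  predictor → (1.452150, 1.438760)
  k2 = (0.651325, 2.267155)
  → (1.459694, 1.473424)
(x(0.18), y(0.18)) ≈ (1.4597, 1.4734)

1.4597, 1.4734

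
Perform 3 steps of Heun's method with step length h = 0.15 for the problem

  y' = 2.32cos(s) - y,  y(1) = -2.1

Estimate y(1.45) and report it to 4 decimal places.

-1.0769

Heun: k1 = f(s_n, y_n); k2 = f(s_n + h, y_n + h·k1); y_{n+1} = y_n + (h/2)·(k1 + k2).
s=1.000000, y=-2.100000:
  k1 = f(1.000000, -2.100000) = 3.353501
  k2 = f(1.150000, -1.596975) = 2.544666
  y ← -2.100000 + (0.15/2)·(3.353501 + 2.544666) = -1.657637
s=1.150000, y=-1.657637:
  k1 = f(1.150000, -1.657637) = 2.605328
  k2 = f(1.300000, -1.266838) = 1.887436
  y ← -1.657637 + (0.15/2)·(2.605328 + 1.887436) = -1.320680
s=1.300000, y=-1.320680:
  k1 = f(1.300000, -1.320680) = 1.941277
  k2 = f(1.450000, -1.029489) = 1.309055
  y ← -1.320680 + (0.15/2)·(1.941277 + 1.309055) = -1.076905
y(1.45) ≈ -1.0769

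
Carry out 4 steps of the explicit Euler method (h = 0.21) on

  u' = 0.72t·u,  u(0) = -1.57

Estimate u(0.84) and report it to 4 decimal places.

-1.8868

Euler: u_{n+1} = u_n + h·f(t_n, u_n).
t=0.000000, u=-1.570000: f=0.000000 → u ← -1.570000 + 0.21·0.000000 = -1.570000
t=0.210000, u=-1.570000: f=-0.237384 → u ← -1.570000 + 0.21·(-0.237384) = -1.619851
t=0.420000, u=-1.619851: f=-0.489843 → u ← -1.619851 + 0.21·(-0.489843) = -1.722718
t=0.630000, u=-1.722718: f=-0.781425 → u ← -1.722718 + 0.21·(-0.781425) = -1.886817
u(0.84) ≈ -1.8868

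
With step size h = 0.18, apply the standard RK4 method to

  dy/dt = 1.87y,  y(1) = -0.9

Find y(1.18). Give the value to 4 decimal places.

RK4: k1 = f(t_n, y_n); k2 = f(t_n + h/2, y_n + (h/2)·k1); k3 = f(t_n + h/2, y_n + (h/2)·k2); k4 = f(t_n + h, y_n + h·k3); y_{n+1} = y_n + (h/6)·(k1 + 2k2 + 2k3 + k4).
t=1.000000, y=-0.900000:
  k1 = f(1.000000, -0.900000) = -1.683000
  k2 = f(1.090000, -1.051470) = -1.966249
  k3 = f(1.090000, -1.076962) = -2.013920
  k4 = f(1.180000, -1.262506) = -2.360885
  y ← -0.900000 + (0.18/6)·(k1 + 2k2 + 2k3 + k4) = -1.260127
y(1.18) ≈ -1.2601

-1.2601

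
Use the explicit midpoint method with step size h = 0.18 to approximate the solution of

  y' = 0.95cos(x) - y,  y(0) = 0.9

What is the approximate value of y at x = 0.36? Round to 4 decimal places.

0.9085

Midpoint: k1 = f(x_n, y_n); k2 = f(x_n + h/2, y_n + (h/2)·k1); y_{n+1} = y_n + h·k2.
x=0.000000, y=0.900000:
  k1 = f(0.000000, 0.900000) = 0.050000
  k2 = f(0.090000, 0.904500) = 0.041655
  y ← 0.900000 + 0.18·0.041655 = 0.907498
x=0.180000, y=0.907498:
  k1 = f(0.180000, 0.907498) = 0.027154
  k2 = f(0.270000, 0.909942) = 0.005641
  y ← 0.907498 + 0.18·0.005641 = 0.908513
y(0.36) ≈ 0.9085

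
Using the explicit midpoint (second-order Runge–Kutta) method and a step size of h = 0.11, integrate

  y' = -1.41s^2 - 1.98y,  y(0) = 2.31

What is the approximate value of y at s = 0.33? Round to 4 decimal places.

1.1947

Midpoint: k1 = f(s_n, y_n); k2 = f(s_n + h/2, y_n + (h/2)·k1); y_{n+1} = y_n + h·k2.
s=0.000000, y=2.310000:
  k1 = f(0.000000, 2.310000) = -4.573800
  k2 = f(0.055000, 2.058441) = -4.079978
  y ← 2.310000 + 0.11·(-4.079978) = 1.861202
s=0.110000, y=1.861202:
  k1 = f(0.110000, 1.861202) = -3.702242
  k2 = f(0.165000, 1.657579) = -3.320394
  y ← 1.861202 + 0.11·(-3.320394) = 1.495959
s=0.220000, y=1.495959:
  k1 = f(0.220000, 1.495959) = -3.030243
  k2 = f(0.275000, 1.329296) = -2.738637
  y ← 1.495959 + 0.11·(-2.738637) = 1.194709
y(0.33) ≈ 1.1947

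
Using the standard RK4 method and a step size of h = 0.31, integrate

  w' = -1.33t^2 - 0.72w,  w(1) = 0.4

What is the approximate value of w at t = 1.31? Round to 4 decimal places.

-0.1809

RK4: k1 = f(t_n, w_n); k2 = f(t_n + h/2, w_n + (h/2)·k1); k3 = f(t_n + h/2, w_n + (h/2)·k2); k4 = f(t_n + h, w_n + h·k3); w_{n+1} = w_n + (h/6)·(k1 + 2k2 + 2k3 + k4).
t=1.000000, w=0.400000:
  k1 = f(1.000000, 0.400000) = -1.618000
  k2 = f(1.155000, 0.149210) = -1.881684
  k3 = f(1.155000, 0.108339) = -1.852257
  k4 = f(1.310000, -0.174200) = -2.156989
  w ← 0.400000 + (0.31/6)·(k1 + 2k2 + 2k3 + k4) = -0.180882
w(1.31) ≈ -0.1809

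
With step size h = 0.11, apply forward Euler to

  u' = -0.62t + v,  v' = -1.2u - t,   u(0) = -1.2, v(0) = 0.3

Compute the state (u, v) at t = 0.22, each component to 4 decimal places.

Euler on (u,v): u_{n+1} = u_n + h·u', v_{n+1} = v_n + h·v'.
0.000000: (-1.200000, 0.300000); f=(0.300000, 1.440000) → (-1.167000, 0.458400)
0.110000: (-1.167000, 0.458400); f=(0.390200, 1.290400) → (-1.124078, 0.600344)
(u(0.22), v(0.22)) ≈ (-1.1241, 0.6003)

-1.1241, 0.6003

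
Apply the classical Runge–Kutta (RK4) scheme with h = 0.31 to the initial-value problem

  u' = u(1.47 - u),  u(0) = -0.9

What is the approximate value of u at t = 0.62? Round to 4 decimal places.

-14.9971

RK4: k1 = f(t_n, u_n); k2 = f(t_n + h/2, u_n + (h/2)·k1); k3 = f(t_n + h/2, u_n + (h/2)·k2); k4 = f(t_n + h, u_n + h·k3); u_{n+1} = u_n + (h/6)·(k1 + 2k2 + 2k3 + k4).
t=0.000000, u=-0.900000:
  k1 = f(0.000000, -0.900000) = -2.133000
  k2 = f(0.155000, -1.230615) = -3.323417
  k3 = f(0.155000, -1.415130) = -4.082833
  k4 = f(0.310000, -2.165678) = -7.873709
  u ← -0.900000 + (0.31/6)·(k1 + 2k2 + 2k3 + k4) = -2.182326
t=0.310000, u=-2.182326:
  k1 = f(0.310000, -2.182326) = -7.970565
  k2 = f(0.465000, -3.417763) = -16.705218
  k3 = f(0.465000, -4.771635) = -29.782799
  k4 = f(0.620000, -11.414994) = -147.082119
  u ← -2.182326 + (0.31/6)·(k1 + 2k2 + 2k3 + k4) = -14.997143
u(0.62) ≈ -14.9971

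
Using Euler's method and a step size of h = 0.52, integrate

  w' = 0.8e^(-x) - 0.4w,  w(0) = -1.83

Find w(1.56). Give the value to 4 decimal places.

Euler: w_{n+1} = w_n + h·f(x_n, w_n).
x=0.000000, w=-1.830000: f=1.532000 → w ← -1.830000 + 0.52·1.532000 = -1.033360
x=0.520000, w=-1.033360: f=0.888960 → w ← -1.033360 + 0.52·0.888960 = -0.571101
x=1.040000, w=-0.571101: f=0.511204 → w ← -0.571101 + 0.52·0.511204 = -0.305275
w(1.56) ≈ -0.3053

-0.3053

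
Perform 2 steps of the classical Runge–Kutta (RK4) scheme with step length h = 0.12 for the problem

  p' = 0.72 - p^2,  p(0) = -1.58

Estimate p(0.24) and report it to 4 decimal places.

-2.2517

RK4: k1 = f(s_n, p_n); k2 = f(s_n + h/2, p_n + (h/2)·k1); k3 = f(s_n + h/2, p_n + (h/2)·k2); k4 = f(s_n + h, p_n + h·k3); p_{n+1} = p_n + (h/6)·(k1 + 2k2 + 2k3 + k4).
s=0.000000, p=-1.580000:
  k1 = f(0.000000, -1.580000) = -1.776400
  k2 = f(0.060000, -1.686584) = -2.124566
  k3 = f(0.060000, -1.707474) = -2.195467
  k4 = f(0.120000, -1.843456) = -2.678330
  p ← -1.580000 + (0.12/6)·(k1 + 2k2 + 2k3 + k4) = -1.841896
s=0.120000, p=-1.841896:
  k1 = f(0.120000, -1.841896) = -2.672581
  k2 = f(0.180000, -2.002251) = -3.289008
  k3 = f(0.180000, -2.039236) = -3.438485
  k4 = f(0.240000, -2.254514) = -4.362834
  p ← -1.841896 + (0.12/6)·(k1 + 2k2 + 2k3 + k4) = -2.251704
p(0.24) ≈ -2.2517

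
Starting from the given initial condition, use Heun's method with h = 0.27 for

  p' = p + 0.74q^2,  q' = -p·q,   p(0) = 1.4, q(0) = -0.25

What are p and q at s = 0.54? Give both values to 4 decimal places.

2.4072, -0.0979

Heun on (p,q): k1 = f(s_n, state_n); k2 = f(s_n + h, state_n + h·k1); state_{n+1} = state_n + (h/2)·(k1 + k2).
0.000000: (1.400000, -0.250000)
  k1 = (1.446250, 0.350000)
  predictor → (1.790487, -0.155500)
  k2 = (1.808381, 0.278421)
  → (1.839375, -0.165163)
0.270000: (1.839375, -0.165163)
  k1 = (1.859562, 0.303797)
  predictor → (2.341457, -0.083138)
  k2 = (2.346572, 0.194664)
  → (2.407203, -0.097871)
(p(0.54), q(0.54)) ≈ (2.4072, -0.0979)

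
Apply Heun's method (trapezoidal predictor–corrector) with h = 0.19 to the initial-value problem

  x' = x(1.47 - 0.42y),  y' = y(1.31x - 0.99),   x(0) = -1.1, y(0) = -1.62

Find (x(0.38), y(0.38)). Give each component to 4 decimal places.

-2.2195, -0.5542

Heun on (x,y): k1 = f(t_n, state_n); k2 = f(t_n + h, state_n + h·k1); state_{n+1} = state_n + (h/2)·(k1 + k2).
0.000000: (-1.100000, -1.620000)
  k1 = (-2.365440, 3.938220)
  predictor → (-1.549434, -0.871738)
  k2 = (-2.844962, 2.632438)
  → (-1.594988, -0.995787)
0.190000: (-1.594988, -0.995787)
  k1 = (-3.011706, 3.066462)
  predictor → (-2.167212, -0.413160)
  k2 = (-3.561872, 1.582008)
  → (-2.219478, -0.554183)
(x(0.38), y(0.38)) ≈ (-2.2195, -0.5542)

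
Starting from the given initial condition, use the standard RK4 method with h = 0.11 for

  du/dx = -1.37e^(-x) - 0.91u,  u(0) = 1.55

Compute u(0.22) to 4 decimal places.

1.0245

RK4: k1 = f(x_n, u_n); k2 = f(x_n + h/2, u_n + (h/2)·k1); k3 = f(x_n + h/2, u_n + (h/2)·k2); k4 = f(x_n + h, u_n + h·k3); u_{n+1} = u_n + (h/6)·(k1 + 2k2 + 2k3 + k4).
x=0.000000, u=1.550000:
  k1 = f(0.000000, 1.550000) = -2.780500
  k2 = f(0.055000, 1.397073) = -2.568021
  k3 = f(0.055000, 1.408759) = -2.578655
  k4 = f(0.110000, 1.266348) = -2.379669
  u ← 1.550000 + (0.11/6)·(k1 + 2k2 + 2k3 + k4) = 1.266685
x=0.110000, u=1.266685:
  k1 = f(0.110000, 1.266685) = -2.379977
  k2 = f(0.165000, 1.135787) = -2.195180
  k3 = f(0.165000, 1.145951) = -2.204429
  k4 = f(0.220000, 1.024198) = -2.031471
  u ← 1.266685 + (0.11/6)·(k1 + 2k2 + 2k3 + k4) = 1.024490
u(0.22) ≈ 1.0245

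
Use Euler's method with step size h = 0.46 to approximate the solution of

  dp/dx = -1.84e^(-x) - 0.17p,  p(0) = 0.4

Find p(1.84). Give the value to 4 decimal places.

Euler: p_{n+1} = p_n + h·f(x_n, p_n).
x=0.000000, p=0.400000: f=-1.908000 → p ← 0.400000 + 0.46·(-1.908000) = -0.477680
x=0.460000, p=-0.477680: f=-1.080356 → p ← -0.477680 + 0.46·(-1.080356) = -0.974644
x=0.920000, p=-0.974644: f=-0.567586 → p ← -0.974644 + 0.46·(-0.567586) = -1.235733
x=1.380000, p=-1.235733: f=-0.252830 → p ← -1.235733 + 0.46·(-0.252830) = -1.352035
p(1.84) ≈ -1.3520

-1.3520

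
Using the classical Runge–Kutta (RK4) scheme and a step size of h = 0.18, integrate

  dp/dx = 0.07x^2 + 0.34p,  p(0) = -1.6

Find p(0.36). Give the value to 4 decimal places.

RK4: k1 = f(x_n, p_n); k2 = f(x_n + h/2, p_n + (h/2)·k1); k3 = f(x_n + h/2, p_n + (h/2)·k2); k4 = f(x_n + h, p_n + h·k3); p_{n+1} = p_n + (h/6)·(k1 + 2k2 + 2k3 + k4).
x=0.000000, p=-1.600000:
  k1 = f(0.000000, -1.600000) = -0.544000
  k2 = f(0.090000, -1.648960) = -0.560079
  k3 = f(0.090000, -1.650407) = -0.560571
  k4 = f(0.180000, -1.700903) = -0.576039
  p ← -1.600000 + (0.18/6)·(k1 + 2k2 + 2k3 + k4) = -1.700840
x=0.180000, p=-1.700840:
  k1 = f(0.180000, -1.700840) = -0.576018
  k2 = f(0.270000, -1.752682) = -0.590809
  k3 = f(0.270000, -1.754013) = -0.591261
  k4 = f(0.360000, -1.807267) = -0.605399
  p ← -1.700840 + (0.18/6)·(k1 + 2k2 + 2k3 + k4) = -1.807207
p(0.36) ≈ -1.8072

-1.8072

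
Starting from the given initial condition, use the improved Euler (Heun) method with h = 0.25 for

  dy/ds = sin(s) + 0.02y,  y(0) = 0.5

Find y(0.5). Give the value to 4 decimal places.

0.6271

Heun: k1 = f(s_n, y_n); k2 = f(s_n + h, y_n + h·k1); y_{n+1} = y_n + (h/2)·(k1 + k2).
s=0.000000, y=0.500000:
  k1 = f(0.000000, 0.500000) = 0.010000
  k2 = f(0.250000, 0.502500) = 0.257454
  y ← 0.500000 + (0.25/2)·(0.010000 + 0.257454) = 0.533432
s=0.250000, y=0.533432:
  k1 = f(0.250000, 0.533432) = 0.258073
  k2 = f(0.500000, 0.597950) = 0.491385
  y ← 0.533432 + (0.25/2)·(0.258073 + 0.491385) = 0.627114
y(0.5) ≈ 0.6271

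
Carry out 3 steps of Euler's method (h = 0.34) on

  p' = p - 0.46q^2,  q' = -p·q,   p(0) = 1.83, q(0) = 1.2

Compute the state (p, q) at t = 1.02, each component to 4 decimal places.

Euler on (p,q): p_{n+1} = p_n + h·p', q_{n+1} = q_n + h·q'.
0.000000: (1.830000, 1.200000); f=(1.167600, -2.196000) → (2.226984, 0.453360)
0.340000: (2.226984, 0.453360); f=(2.132438, -1.009625) → (2.952013, 0.110087)
0.680000: (2.952013, 0.110087); f=(2.946438, -0.324979) → (3.953802, -0.000406)
(p(1.02), q(1.02)) ≈ (3.9538, -0.0004)

3.9538, -0.0004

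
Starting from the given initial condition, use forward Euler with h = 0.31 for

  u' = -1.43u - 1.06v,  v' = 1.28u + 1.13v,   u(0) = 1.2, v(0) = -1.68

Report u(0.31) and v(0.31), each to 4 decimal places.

Euler on (u,v): u_{n+1} = u_n + h·u', v_{n+1} = v_n + h·v'.
0.000000: (1.200000, -1.680000); f=(0.064800, -0.362400) → (1.220088, -1.792344)
(u(0.31), v(0.31)) ≈ (1.2201, -1.7923)

1.2201, -1.7923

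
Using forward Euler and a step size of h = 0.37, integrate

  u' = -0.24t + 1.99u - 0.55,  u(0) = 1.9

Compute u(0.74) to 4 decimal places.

Euler: u_{n+1} = u_n + h·f(t_n, u_n).
t=0.000000, u=1.900000: f=3.231000 → u ← 1.900000 + 0.37·3.231000 = 3.095470
t=0.370000, u=3.095470: f=5.521185 → u ← 3.095470 + 0.37·5.521185 = 5.138309
u(0.74) ≈ 5.1383

5.1383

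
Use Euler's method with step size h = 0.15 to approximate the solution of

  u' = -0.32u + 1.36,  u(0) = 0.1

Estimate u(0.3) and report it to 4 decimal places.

Euler: u_{n+1} = u_n + h·f(s_n, u_n).
s=0.000000, u=0.100000: f=1.328000 → u ← 0.100000 + 0.15·1.328000 = 0.299200
s=0.150000, u=0.299200: f=1.264256 → u ← 0.299200 + 0.15·1.264256 = 0.488838
u(0.3) ≈ 0.4888

0.4888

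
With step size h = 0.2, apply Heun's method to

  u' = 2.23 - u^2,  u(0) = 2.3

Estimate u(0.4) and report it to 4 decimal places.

1.7386

Heun: k1 = f(x_n, u_n); k2 = f(x_n + h, u_n + h·k1); u_{n+1} = u_n + (h/2)·(k1 + k2).
x=0.000000, u=2.300000:
  k1 = f(0.000000, 2.300000) = -3.060000
  k2 = f(0.200000, 1.688000) = -0.619344
  u ← 2.300000 + (0.2/2)·(-3.060000 + (-0.619344)) = 1.932066
x=0.200000, u=1.932066:
  k1 = f(0.200000, 1.932066) = -1.502877
  k2 = f(0.400000, 1.631490) = -0.431760
  u ← 1.932066 + (0.2/2)·(-1.502877 + (-0.431760)) = 1.738602
u(0.4) ≈ 1.7386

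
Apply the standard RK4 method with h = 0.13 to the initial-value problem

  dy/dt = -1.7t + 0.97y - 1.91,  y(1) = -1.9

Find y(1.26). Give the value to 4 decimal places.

RK4: k1 = f(t_n, y_n); k2 = f(t_n + h/2, y_n + (h/2)·k1); k3 = f(t_n + h/2, y_n + (h/2)·k2); k4 = f(t_n + h, y_n + h·k3); y_{n+1} = y_n + (h/6)·(k1 + 2k2 + 2k3 + k4).
t=1.000000, y=-1.900000:
  k1 = f(1.000000, -1.900000) = -5.453000
  k2 = f(1.065000, -2.254445) = -5.907312
  k3 = f(1.065000, -2.283975) = -5.935956
  k4 = f(1.130000, -2.671674) = -6.422524
  y ← -1.900000 + (0.13/6)·(k1 + 2k2 + 2k3 + k4) = -2.670511
t=1.130000, y=-2.670511:
  k1 = f(1.130000, -2.670511) = -6.421396
  k2 = f(1.195000, -3.087902) = -6.936765
  k3 = f(1.195000, -3.121401) = -6.969259
  k4 = f(1.260000, -3.576515) = -7.521220
  y ← -2.670511 + (0.13/6)·(k1 + 2k2 + 2k3 + k4) = -3.575196
y(1.26) ≈ -3.5752

-3.5752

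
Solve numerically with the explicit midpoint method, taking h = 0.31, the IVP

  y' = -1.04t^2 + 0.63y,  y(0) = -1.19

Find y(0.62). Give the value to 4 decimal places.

Midpoint: k1 = f(t_n, y_n); k2 = f(t_n + h/2, y_n + (h/2)·k1); y_{n+1} = y_n + h·k2.
t=0.000000, y=-1.190000:
  k1 = f(0.000000, -1.190000) = -0.749700
  k2 = f(0.155000, -1.306203) = -0.847894
  y ← -1.190000 + 0.31·(-0.847894) = -1.452847
t=0.310000, y=-1.452847:
  k1 = f(0.310000, -1.452847) = -1.015238
  k2 = f(0.465000, -1.610209) = -1.239306
  y ← -1.452847 + 0.31·(-1.239306) = -1.837032
y(0.62) ≈ -1.8370

-1.8370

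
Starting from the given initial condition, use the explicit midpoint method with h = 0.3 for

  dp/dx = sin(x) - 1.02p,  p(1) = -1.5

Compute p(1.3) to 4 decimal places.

-0.8760

Midpoint: k1 = f(x_n, p_n); k2 = f(x_n + h/2, p_n + (h/2)·k1); p_{n+1} = p_n + h·k2.
x=1.000000, p=-1.500000:
  k1 = f(1.000000, -1.500000) = 2.371471
  k2 = f(1.150000, -1.144279) = 2.079929
  p ← -1.500000 + 0.3·2.079929 = -0.876021
p(1.3) ≈ -0.8760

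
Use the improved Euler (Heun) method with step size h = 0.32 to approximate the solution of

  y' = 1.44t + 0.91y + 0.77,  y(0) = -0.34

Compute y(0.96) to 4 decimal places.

Heun: k1 = f(t_n, y_n); k2 = f(t_n + h, y_n + h·k1); y_{n+1} = y_n + (h/2)·(k1 + k2).
t=0.000000, y=-0.340000:
  k1 = f(0.000000, -0.340000) = 0.460600
  k2 = f(0.320000, -0.192608) = 1.055527
  y ← -0.340000 + (0.32/2)·(0.460600 + 1.055527) = -0.097420
t=0.320000, y=-0.097420:
  k1 = f(0.320000, -0.097420) = 1.142148
  k2 = f(0.640000, 0.268068) = 1.935542
  y ← -0.097420 + (0.32/2)·(1.142148 + 1.935542) = 0.395011
t=0.640000, y=0.395011:
  k1 = f(0.640000, 0.395011) = 2.051060
  k2 = f(0.960000, 1.051350) = 3.109128
  y ← 0.395011 + (0.32/2)·(2.051060 + 3.109128) = 1.220641
y(0.96) ≈ 1.2206

1.2206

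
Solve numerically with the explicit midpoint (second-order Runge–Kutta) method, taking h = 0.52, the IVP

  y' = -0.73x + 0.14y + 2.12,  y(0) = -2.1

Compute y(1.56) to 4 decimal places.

Midpoint: k1 = f(x_n, y_n); k2 = f(x_n + h/2, y_n + (h/2)·k1); y_{n+1} = y_n + h·k2.
x=0.000000, y=-2.100000:
  k1 = f(0.000000, -2.100000) = 1.826000
  k2 = f(0.260000, -1.625240) = 1.702666
  y ← -2.100000 + 0.52·1.702666 = -1.214613
x=0.520000, y=-1.214613:
  k1 = f(0.520000, -1.214613) = 1.570354
  k2 = f(0.780000, -0.806321) = 1.437715
  y ← -1.214613 + 0.52·1.437715 = -0.467002
x=1.040000, y=-0.467002:
  k1 = f(1.040000, -0.467002) = 1.295420
  k2 = f(1.300000, -0.130193) = 1.152773
  y ← -0.467002 + 0.52·1.152773 = 0.132440
y(1.56) ≈ 0.1324

0.1324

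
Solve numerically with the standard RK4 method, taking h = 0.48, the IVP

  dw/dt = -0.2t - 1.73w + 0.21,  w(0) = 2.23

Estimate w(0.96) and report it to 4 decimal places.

RK4: k1 = f(t_n, w_n); k2 = f(t_n + h/2, w_n + (h/2)·k1); k3 = f(t_n + h/2, w_n + (h/2)·k2); k4 = f(t_n + h, w_n + h·k3); w_{n+1} = w_n + (h/6)·(k1 + 2k2 + 2k3 + k4).
t=0.000000, w=2.230000:
  k1 = f(0.000000, 2.230000) = -3.647900
  k2 = f(0.240000, 1.354504) = -2.181292
  k3 = f(0.240000, 1.706490) = -2.790228
  k4 = f(0.480000, 0.890691) = -1.426895
  w ← 2.230000 + (0.48/6)·(k1 + 2k2 + 2k3 + k4) = 1.028573
t=0.480000, w=1.028573:
  k1 = f(0.480000, 1.028573) = -1.665432
  k2 = f(0.720000, 0.628870) = -1.021944
  k3 = f(0.720000, 0.783307) = -1.289120
  k4 = f(0.960000, 0.409795) = -0.690946
  w ← 1.028573 + (0.48/6)·(k1 + 2k2 + 2k3 + k4) = 0.470293
w(0.96) ≈ 0.4703

0.4703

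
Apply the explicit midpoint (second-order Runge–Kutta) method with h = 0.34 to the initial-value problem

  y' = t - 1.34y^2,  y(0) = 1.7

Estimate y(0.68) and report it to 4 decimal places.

1.0191

Midpoint: k1 = f(t_n, y_n); k2 = f(t_n + h/2, y_n + (h/2)·k1); y_{n+1} = y_n + h·k2.
t=0.000000, y=1.700000:
  k1 = f(0.000000, 1.700000) = -3.872600
  k2 = f(0.170000, 1.041658) = -1.283969
  y ← 1.700000 + 0.34·(-1.283969) = 1.263451
t=0.340000, y=1.263451:
  k1 = f(0.340000, 1.263451) = -1.799052
  k2 = f(0.510000, 0.957612) = -0.718807
  y ← 1.263451 + 0.34·(-0.718807) = 1.019056
y(0.68) ≈ 1.0191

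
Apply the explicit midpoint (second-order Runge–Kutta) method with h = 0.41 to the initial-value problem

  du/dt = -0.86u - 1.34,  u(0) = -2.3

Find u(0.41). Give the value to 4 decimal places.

Midpoint: k1 = f(t_n, u_n); k2 = f(t_n + h/2, u_n + (h/2)·k1); u_{n+1} = u_n + h·k2.
t=0.000000, u=-2.300000:
  k1 = f(0.000000, -2.300000) = 0.638000
  k2 = f(0.205000, -2.169210) = 0.525521
  u ← -2.300000 + 0.41·0.525521 = -2.084537
u(0.41) ≈ -2.0845

-2.0845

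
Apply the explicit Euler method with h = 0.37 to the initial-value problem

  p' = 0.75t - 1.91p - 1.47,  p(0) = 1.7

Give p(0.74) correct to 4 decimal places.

-0.4545

Euler: p_{n+1} = p_n + h·f(t_n, p_n).
t=0.000000, p=1.700000: f=-4.717000 → p ← 1.700000 + 0.37·(-4.717000) = -0.045290
t=0.370000, p=-0.045290: f=-1.105996 → p ← -0.045290 + 0.37·(-1.105996) = -0.454509
p(0.74) ≈ -0.4545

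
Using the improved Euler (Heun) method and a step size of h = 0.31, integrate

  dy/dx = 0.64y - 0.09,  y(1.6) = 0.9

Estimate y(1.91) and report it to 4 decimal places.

1.0656

Heun: k1 = f(x_n, y_n); k2 = f(x_n + h, y_n + h·k1); y_{n+1} = y_n + (h/2)·(k1 + k2).
x=1.600000, y=0.900000:
  k1 = f(1.600000, 0.900000) = 0.486000
  k2 = f(1.910000, 1.050660) = 0.582422
  y ← 0.900000 + (0.31/2)·(0.486000 + 0.582422) = 1.065605
y(1.91) ≈ 1.0656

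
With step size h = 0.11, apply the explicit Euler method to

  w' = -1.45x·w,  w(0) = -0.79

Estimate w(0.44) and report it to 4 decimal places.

Euler: w_{n+1} = w_n + h·f(x_n, w_n).
x=0.000000, w=-0.790000: f=0.000000 → w ← -0.790000 + 0.11·0.000000 = -0.790000
x=0.110000, w=-0.790000: f=0.126005 → w ← -0.790000 + 0.11·0.126005 = -0.776139
x=0.220000, w=-0.776139: f=0.247588 → w ← -0.776139 + 0.11·0.247588 = -0.748905
x=0.330000, w=-0.748905: f=0.358351 → w ← -0.748905 + 0.11·0.358351 = -0.709486
w(0.44) ≈ -0.7095

-0.7095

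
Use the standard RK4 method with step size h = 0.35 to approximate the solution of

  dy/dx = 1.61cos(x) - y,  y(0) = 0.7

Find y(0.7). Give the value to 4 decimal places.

1.0821

RK4: k1 = f(x_n, y_n); k2 = f(x_n + h/2, y_n + (h/2)·k1); k3 = f(x_n + h/2, y_n + (h/2)·k2); k4 = f(x_n + h, y_n + h·k3); y_{n+1} = y_n + (h/6)·(k1 + 2k2 + 2k3 + k4).
x=0.000000, y=0.700000:
  k1 = f(0.000000, 0.700000) = 0.910000
  k2 = f(0.175000, 0.859250) = 0.726160
  k3 = f(0.175000, 0.827078) = 0.758332
  k4 = f(0.350000, 0.965416) = 0.546974
  y ← 0.700000 + (0.35/6)·(k1 + 2k2 + 2k3 + k4) = 0.958181
x=0.350000, y=0.958181:
  k1 = f(0.350000, 0.958181) = 0.554209
  k2 = f(0.525000, 1.055167) = 0.338004
  k3 = f(0.525000, 1.017332) = 0.375840
  k4 = f(0.700000, 1.089725) = 0.141671
  y ← 0.958181 + (0.35/6)·(k1 + 2k2 + 2k3 + k4) = 1.082056
y(0.7) ≈ 1.0821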